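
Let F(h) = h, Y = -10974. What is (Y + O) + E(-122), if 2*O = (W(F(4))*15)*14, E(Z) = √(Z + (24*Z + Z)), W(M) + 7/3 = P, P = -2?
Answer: -11429 + 2*I*√793 ≈ -11429.0 + 56.32*I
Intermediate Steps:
W(M) = -13/3 (W(M) = -7/3 - 2 = -13/3)
E(Z) = √26*√Z (E(Z) = √(Z + 25*Z) = √(26*Z) = √26*√Z)
O = -455 (O = (-13/3*15*14)/2 = (-65*14)/2 = (½)*(-910) = -455)
(Y + O) + E(-122) = (-10974 - 455) + √26*√(-122) = -11429 + √26*(I*√122) = -11429 + 2*I*√793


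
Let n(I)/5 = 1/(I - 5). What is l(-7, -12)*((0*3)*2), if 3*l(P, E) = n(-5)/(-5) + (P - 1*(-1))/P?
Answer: 0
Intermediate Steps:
n(I) = 5/(-5 + I) (n(I) = 5/(I - 5) = 5/(-5 + I))
l(P, E) = 1/30 + (1 + P)/(3*P) (l(P, E) = ((5/(-5 - 5))/(-5) + (P - 1*(-1))/P)/3 = ((5/(-10))*(-1/5) + (P + 1)/P)/3 = ((5*(-1/10))*(-1/5) + (1 + P)/P)/3 = (-1/2*(-1/5) + (1 + P)/P)/3 = (1/10 + (1 + P)/P)/3 = 1/30 + (1 + P)/(3*P))
l(-7, -12)*((0*3)*2) = ((1/30)*(10 + 11*(-7))/(-7))*((0*3)*2) = ((1/30)*(-1/7)*(10 - 77))*(0*2) = ((1/30)*(-1/7)*(-67))*0 = (67/210)*0 = 0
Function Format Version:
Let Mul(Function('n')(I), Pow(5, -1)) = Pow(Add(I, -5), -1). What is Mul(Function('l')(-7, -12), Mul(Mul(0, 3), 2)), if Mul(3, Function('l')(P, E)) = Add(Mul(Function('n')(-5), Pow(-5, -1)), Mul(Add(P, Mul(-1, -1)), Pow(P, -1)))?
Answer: 0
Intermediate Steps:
Function('n')(I) = Mul(5, Pow(Add(-5, I), -1)) (Function('n')(I) = Mul(5, Pow(Add(I, -5), -1)) = Mul(5, Pow(Add(-5, I), -1)))
Function('l')(P, E) = Add(Rational(1, 30), Mul(Rational(1, 3), Pow(P, -1), Add(1, P))) (Function('l')(P, E) = Mul(Rational(1, 3), Add(Mul(Mul(5, Pow(Add(-5, -5), -1)), Pow(-5, -1)), Mul(Add(P, Mul(-1, -1)), Pow(P, -1)))) = Mul(Rational(1, 3), Add(Mul(Mul(5, Pow(-10, -1)), Rational(-1, 5)), Mul(Add(P, 1), Pow(P, -1)))) = Mul(Rational(1, 3), Add(Mul(Mul(5, Rational(-1, 10)), Rational(-1, 5)), Mul(Add(1, P), Pow(P, -1)))) = Mul(Rational(1, 3), Add(Mul(Rational(-1, 2), Rational(-1, 5)), Mul(Pow(P, -1), Add(1, P)))) = Mul(Rational(1, 3), Add(Rational(1, 10), Mul(Pow(P, -1), Add(1, P)))) = Add(Rational(1, 30), Mul(Rational(1, 3), Pow(P, -1), Add(1, P))))
Mul(Function('l')(-7, -12), Mul(Mul(0, 3), 2)) = Mul(Mul(Rational(1, 30), Pow(-7, -1), Add(10, Mul(11, -7))), Mul(Mul(0, 3), 2)) = Mul(Mul(Rational(1, 30), Rational(-1, 7), Add(10, -77)), Mul(0, 2)) = Mul(Mul(Rational(1, 30), Rational(-1, 7), -67), 0) = Mul(Rational(67, 210), 0) = 0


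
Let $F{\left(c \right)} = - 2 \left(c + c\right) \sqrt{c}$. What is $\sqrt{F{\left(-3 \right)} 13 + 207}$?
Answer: $\sqrt{207 + 156 i \sqrt{3}} \approx 16.544 + 8.1663 i$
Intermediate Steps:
$F{\left(c \right)} = - 4 c^{\frac{3}{2}}$ ($F{\left(c \right)} = - 2 \cdot 2 c \sqrt{c} = - 4 c \sqrt{c} = - 4 c^{\frac{3}{2}}$)
$\sqrt{F{\left(-3 \right)} 13 + 207} = \sqrt{- 4 \left(-3\right)^{\frac{3}{2}} \cdot 13 + 207} = \sqrt{- 4 \left(- 3 i \sqrt{3}\right) 13 + 207} = \sqrt{12 i \sqrt{3} \cdot 13 + 207} = \sqrt{156 i \sqrt{3} + 207} = \sqrt{207 + 156 i \sqrt{3}}$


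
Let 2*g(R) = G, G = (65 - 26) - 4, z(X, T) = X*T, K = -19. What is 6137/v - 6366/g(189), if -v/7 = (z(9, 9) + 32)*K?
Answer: -1437101/3955 ≈ -363.36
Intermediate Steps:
z(X, T) = T*X
G = 35 (G = 39 - 4 = 35)
g(R) = 35/2 (g(R) = (1/2)*35 = 35/2)
v = 15029 (v = -7*(9*9 + 32)*(-19) = -7*(81 + 32)*(-19) = -791*(-19) = -7*(-2147) = 15029)
6137/v - 6366/g(189) = 6137/15029 - 6366/35/2 = 6137*(1/15029) - 6366*2/35 = 323/791 - 12732/35 = -1437101/3955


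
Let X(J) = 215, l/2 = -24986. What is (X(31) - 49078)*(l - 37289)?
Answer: 4263834243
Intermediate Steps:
l = -49972 (l = 2*(-24986) = -49972)
(X(31) - 49078)*(l - 37289) = (215 - 49078)*(-49972 - 37289) = -48863*(-87261) = 4263834243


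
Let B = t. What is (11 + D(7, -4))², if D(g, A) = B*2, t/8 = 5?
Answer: 8281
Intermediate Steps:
t = 40 (t = 8*5 = 40)
B = 40
D(g, A) = 80 (D(g, A) = 40*2 = 80)
(11 + D(7, -4))² = (11 + 80)² = 91² = 8281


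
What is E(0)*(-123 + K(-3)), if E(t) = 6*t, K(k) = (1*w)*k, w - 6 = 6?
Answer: 0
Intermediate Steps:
w = 12 (w = 6 + 6 = 12)
K(k) = 12*k (K(k) = (1*12)*k = 12*k)
E(0)*(-123 + K(-3)) = (6*0)*(-123 + 12*(-3)) = 0*(-123 - 36) = 0*(-159) = 0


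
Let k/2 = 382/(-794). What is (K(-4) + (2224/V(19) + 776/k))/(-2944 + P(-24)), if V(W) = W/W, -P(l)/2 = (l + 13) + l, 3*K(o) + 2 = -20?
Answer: -404021/823401 ≈ -0.49067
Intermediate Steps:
K(o) = -22/3 (K(o) = -⅔ + (⅓)*(-20) = -⅔ - 20/3 = -22/3)
P(l) = -26 - 4*l (P(l) = -2*((l + 13) + l) = -2*((13 + l) + l) = -2*(13 + 2*l) = -26 - 4*l)
V(W) = 1
k = -382/397 (k = 2*(382/(-794)) = 2*(382*(-1/794)) = 2*(-191/397) = -382/397 ≈ -0.96222)
(K(-4) + (2224/V(19) + 776/k))/(-2944 + P(-24)) = (-22/3 + (2224/1 + 776/(-382/397)))/(-2944 + (-26 - 4*(-24))) = (-22/3 + (2224*1 + 776*(-397/382)))/(-2944 + (-26 + 96)) = (-22/3 + (2224 - 154036/191))/(-2944 + 70) = (-22/3 + 270748/191)/(-2874) = (808042/573)*(-1/2874) = -404021/823401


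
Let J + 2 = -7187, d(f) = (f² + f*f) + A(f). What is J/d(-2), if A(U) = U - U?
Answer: -7189/8 ≈ -898.63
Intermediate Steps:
A(U) = 0
d(f) = 2*f² (d(f) = (f² + f*f) + 0 = (f² + f²) + 0 = 2*f² + 0 = 2*f²)
J = -7189 (J = -2 - 7187 = -7189)
J/d(-2) = -7189/(2*(-2)²) = -7189/(2*4) = -7189/8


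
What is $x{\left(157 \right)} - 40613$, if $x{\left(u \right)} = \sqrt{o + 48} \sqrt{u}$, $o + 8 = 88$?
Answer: $-40613 + 8 \sqrt{314} \approx -40471.0$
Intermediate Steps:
$o = 80$ ($o = -8 + 88 = 80$)
$x{\left(u \right)} = 8 \sqrt{2} \sqrt{u}$ ($x{\left(u \right)} = \sqrt{80 + 48} \sqrt{u} = \sqrt{128} \sqrt{u} = 8 \sqrt{2} \sqrt{u}$)
$x{\left(157 \right)} - 40613 = 8 \sqrt{2} \sqrt{157} - 40613 = 8 \sqrt{314} - 40613 = -40613 + 8 \sqrt{314}$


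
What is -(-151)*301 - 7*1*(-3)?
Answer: 45472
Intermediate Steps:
-(-151)*301 - 7*1*(-3) = -151*(-301) - 7*(-3) = 45451 + 21 = 45472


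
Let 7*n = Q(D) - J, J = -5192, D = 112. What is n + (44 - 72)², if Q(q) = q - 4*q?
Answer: 10344/7 ≈ 1477.7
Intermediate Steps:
Q(q) = -3*q
n = 4856/7 (n = (-3*112 - 1*(-5192))/7 = (-336 + 5192)/7 = (⅐)*4856 = 4856/7 ≈ 693.71)
n + (44 - 72)² = 4856/7 + (44 - 72)² = 4856/7 + (-28)² = 4856/7 + 784 = 10344/7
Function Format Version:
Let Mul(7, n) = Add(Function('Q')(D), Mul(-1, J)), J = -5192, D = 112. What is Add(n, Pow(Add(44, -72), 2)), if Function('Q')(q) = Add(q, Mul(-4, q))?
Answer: Rational(10344, 7) ≈ 1477.7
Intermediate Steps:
Function('Q')(q) = Mul(-3, q)
n = Rational(4856, 7) (n = Mul(Rational(1, 7), Add(Mul(-3, 112), Mul(-1, -5192))) = Mul(Rational(1, 7), Add(-336, 5192)) = Mul(Rational(1, 7), 4856) = Rational(4856, 7) ≈ 693.71)
Add(n, Pow(Add(44, -72), 2)) = Add(Rational(4856, 7), Pow(Add(44, -72), 2)) = Add(Rational(4856, 7), Pow(-28, 2)) = Add(Rational(4856, 7), 784) = Rational(10344, 7)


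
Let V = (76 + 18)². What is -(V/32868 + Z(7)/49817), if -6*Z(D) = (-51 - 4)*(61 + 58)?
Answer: -238018261/818692578 ≈ -0.29073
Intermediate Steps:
V = 8836 (V = 94² = 8836)
Z(D) = 6545/6 (Z(D) = -(-51 - 4)*(61 + 58)/6 = -(-55)*119/6 = -⅙*(-6545) = 6545/6)
-(V/32868 + Z(7)/49817) = -(8836/32868 + (6545/6)/49817) = -(8836*(1/32868) + (6545/6)*(1/49817)) = -(2209/8217 + 6545/298902) = -1*238018261/818692578 = -238018261/818692578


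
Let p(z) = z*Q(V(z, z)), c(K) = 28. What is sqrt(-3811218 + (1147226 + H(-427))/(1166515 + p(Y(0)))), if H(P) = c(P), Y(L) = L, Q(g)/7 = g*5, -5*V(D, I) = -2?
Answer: 12*I*sqrt(36014869224603710)/1166515 ≈ 1952.2*I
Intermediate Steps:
V(D, I) = 2/5 (V(D, I) = -1/5*(-2) = 2/5)
Q(g) = 35*g (Q(g) = 7*(g*5) = 7*(5*g) = 35*g)
H(P) = 28
p(z) = 14*z (p(z) = z*(35*(2/5)) = z*14 = 14*z)
sqrt(-3811218 + (1147226 + H(-427))/(1166515 + p(Y(0)))) = sqrt(-3811218 + (1147226 + 28)/(1166515 + 14*0)) = sqrt(-3811218 + 1147254/(1166515 + 0)) = sqrt(-3811218 + 1147254/1166515) = sqrt(-4445841818016/1166515) = 12*I*sqrt(36014869224603710)/1166515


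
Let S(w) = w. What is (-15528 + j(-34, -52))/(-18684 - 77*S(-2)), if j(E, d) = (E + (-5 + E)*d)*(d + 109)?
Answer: -9813/1853 ≈ -5.2957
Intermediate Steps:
j(E, d) = (109 + d)*(E + d*(-5 + E)) (j(E, d) = (E + d*(-5 + E))*(109 + d) = (109 + d)*(E + d*(-5 + E)))
(-15528 + j(-34, -52))/(-18684 - 77*S(-2)) = (-15528 + (-545*(-52) - 5*(-52)² + 109*(-34) - 34*(-52)² + 110*(-34)*(-52)))/(-18684 - 77*(-2)) = (-15528 + (28340 - 5*2704 - 3706 - 34*2704 + 194480))/(-18684 + 154) = (-15528 + (28340 - 13520 - 3706 - 91936 + 194480))/(-18530) = (-15528 + 113658)*(-1/18530) = 98130*(-1/18530) = -9813/1853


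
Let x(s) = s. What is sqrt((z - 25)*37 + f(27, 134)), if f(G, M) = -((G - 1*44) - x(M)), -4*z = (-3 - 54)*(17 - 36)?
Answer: I*sqrt(43167)/2 ≈ 103.88*I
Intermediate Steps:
z = -1083/4 (z = -(-3 - 54)*(17 - 36)/4 = -(-57)*(-19)/4 = -1/4*1083 = -1083/4 ≈ -270.75)
f(G, M) = 44 + M - G (f(G, M) = -((G - 1*44) - M) = -((G - 44) - M) = -((-44 + G) - M) = -(-44 + G - M) = 44 + M - G)
sqrt((z - 25)*37 + f(27, 134)) = sqrt((-1083/4 - 25)*37 + (44 + 134 - 1*27)) = sqrt(-1183/4*37 + (44 + 134 - 27)) = sqrt(-43771/4 + 151) = sqrt(-43167/4) = I*sqrt(43167)/2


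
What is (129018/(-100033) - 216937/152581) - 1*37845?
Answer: -577674737176564/15263135173 ≈ -37848.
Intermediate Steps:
(129018/(-100033) - 216937/152581) - 1*37845 = (129018*(-1/100033) - 216937*1/152581) - 37845 = (-129018/100033 - 216937/152581) - 37845 = -41386554379/15263135173 - 37845 = -577674737176564/15263135173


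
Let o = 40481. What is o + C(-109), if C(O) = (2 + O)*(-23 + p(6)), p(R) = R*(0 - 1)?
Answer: 43584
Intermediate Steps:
p(R) = -R (p(R) = R*(-1) = -R)
C(O) = -58 - 29*O (C(O) = (2 + O)*(-23 - 1*6) = (2 + O)*(-23 - 6) = (2 + O)*(-29) = -58 - 29*O)
o + C(-109) = 40481 + (-58 - 29*(-109)) = 40481 + (-58 + 3161) = 40481 + 3103 = 43584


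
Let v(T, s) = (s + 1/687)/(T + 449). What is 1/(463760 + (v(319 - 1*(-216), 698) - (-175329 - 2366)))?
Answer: 676008/433629191167 ≈ 1.5590e-6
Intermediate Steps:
v(T, s) = (1/687 + s)/(449 + T) (v(T, s) = (s + 1/687)/(449 + T) = (1/687 + s)/(449 + T))
1/(463760 + (v(319 - 1*(-216), 698) - (-175329 - 2366))) = 1/(463760 + ((1/687 + 698)/(449 + (319 - 1*(-216))) - (-175329 - 2366))) = 1/(463760 + ((479527/687)/(449 + (319 + 216)) - 1*(-177695))) = 1/(463760 + ((479527/687)/(449 + 535) + 177695)) = 1/(463760 + ((479527/687)/984 + 177695)) = 1/(463760 + ((1/984)*(479527/687) + 177695)) = 1/(463760 + (479527/676008 + 177695)) = 1/(463760 + 120123721087/676008) = 1/(433629191167/676008) = 676008/433629191167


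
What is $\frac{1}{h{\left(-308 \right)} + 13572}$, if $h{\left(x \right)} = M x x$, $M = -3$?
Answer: $- \frac{1}{271020} \approx -3.6898 \cdot 10^{-6}$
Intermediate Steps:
$h{\left(x \right)} = - 3 x^{2}$ ($h{\left(x \right)} = - 3 x x = - 3 x^{2}$)
$\frac{1}{h{\left(-308 \right)} + 13572} = \frac{1}{- 3 \left(-308\right)^{2} + 13572} = \frac{1}{\left(-3\right) 94864 + 13572} = \frac{1}{-284592 + 13572} = \frac{1}{-271020} = - \frac{1}{271020}$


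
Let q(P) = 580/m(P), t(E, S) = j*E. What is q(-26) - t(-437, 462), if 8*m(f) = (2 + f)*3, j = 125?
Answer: 491045/9 ≈ 54561.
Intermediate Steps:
t(E, S) = 125*E
m(f) = ¾ + 3*f/8 (m(f) = ((2 + f)*3)/8 = (6 + 3*f)/8 = ¾ + 3*f/8)
q(P) = 580/(¾ + 3*P/8)
q(-26) - t(-437, 462) = 4640/(3*(2 - 26)) - 125*(-437) = (4640/3)/(-24) - 1*(-54625) = (4640/3)*(-1/24) + 54625 = -580/9 + 54625 = 491045/9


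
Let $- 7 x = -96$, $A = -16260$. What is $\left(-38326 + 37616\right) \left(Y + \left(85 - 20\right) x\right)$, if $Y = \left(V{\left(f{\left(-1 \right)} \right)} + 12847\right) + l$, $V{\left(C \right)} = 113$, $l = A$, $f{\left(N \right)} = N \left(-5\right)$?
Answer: $\frac{11970600}{7} \approx 1.7101 \cdot 10^{6}$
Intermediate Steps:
$f{\left(N \right)} = - 5 N$
$l = -16260$
$x = \frac{96}{7}$ ($x = \left(- \frac{1}{7}\right) \left(-96\right) = \frac{96}{7} \approx 13.714$)
$Y = -3300$ ($Y = \left(113 + 12847\right) - 16260 = 12960 - 16260 = -3300$)
$\left(-38326 + 37616\right) \left(Y + \left(85 - 20\right) x\right) = \left(-38326 + 37616\right) \left(-3300 + \left(85 - 20\right) \frac{96}{7}\right) = - 710 \left(-3300 + 65 \cdot \frac{96}{7}\right) = - 710 \left(-3300 + \frac{6240}{7}\right) = \left(-710\right) \left(- \frac{16860}{7}\right) = \frac{11970600}{7}$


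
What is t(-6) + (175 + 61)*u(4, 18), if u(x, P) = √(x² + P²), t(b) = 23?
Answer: 23 + 472*√85 ≈ 4374.6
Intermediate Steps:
u(x, P) = √(P² + x²)
t(-6) + (175 + 61)*u(4, 18) = 23 + (175 + 61)*√(18² + 4²) = 23 + 236*√(324 + 16) = 23 + 236*√340 = 23 + 236*(2*√85) = 23 + 472*√85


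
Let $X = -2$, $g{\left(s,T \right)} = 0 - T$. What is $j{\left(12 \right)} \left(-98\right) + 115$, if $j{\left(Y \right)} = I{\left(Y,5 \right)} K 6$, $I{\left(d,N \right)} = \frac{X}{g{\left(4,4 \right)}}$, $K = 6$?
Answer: $-1649$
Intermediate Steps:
$g{\left(s,T \right)} = - T$
$I{\left(d,N \right)} = \frac{1}{2}$ ($I{\left(d,N \right)} = - \frac{2}{\left(-1\right) 4} = - \frac{2}{-4} = \left(-2\right) \left(- \frac{1}{4}\right) = \frac{1}{2}$)
$j{\left(Y \right)} = 18$ ($j{\left(Y \right)} = \frac{1}{2} \cdot 6 \cdot 6 = 3 \cdot 6 = 18$)
$j{\left(12 \right)} \left(-98\right) + 115 = 18 \left(-98\right) + 115 = -1764 + 115 = -1649$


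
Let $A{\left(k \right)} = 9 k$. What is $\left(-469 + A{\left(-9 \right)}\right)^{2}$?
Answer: $302500$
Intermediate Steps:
$\left(-469 + A{\left(-9 \right)}\right)^{2} = \left(-469 + 9 \left(-9\right)\right)^{2} = \left(-469 - 81\right)^{2} = \left(-550\right)^{2} = 302500$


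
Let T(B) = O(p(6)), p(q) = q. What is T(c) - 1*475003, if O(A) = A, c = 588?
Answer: -474997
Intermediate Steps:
T(B) = 6
T(c) - 1*475003 = 6 - 1*475003 = 6 - 475003 = -474997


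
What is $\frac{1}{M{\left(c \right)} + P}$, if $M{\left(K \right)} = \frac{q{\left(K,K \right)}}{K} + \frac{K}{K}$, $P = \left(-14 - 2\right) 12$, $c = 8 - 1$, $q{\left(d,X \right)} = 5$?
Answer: $- \frac{7}{1332} \approx -0.0052553$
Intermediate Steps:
$c = 7$
$P = -192$ ($P = \left(-16\right) 12 = -192$)
$M{\left(K \right)} = 1 + \frac{5}{K}$ ($M{\left(K \right)} = \frac{5}{K} + \frac{K}{K} = \frac{5}{K} + 1 = 1 + \frac{5}{K}$)
$\frac{1}{M{\left(c \right)} + P} = \frac{1}{\frac{5 + 7}{7} - 192} = \frac{1}{\frac{1}{7} \cdot 12 - 192} = \frac{1}{\frac{12}{7} - 192} = \frac{1}{- \frac{1332}{7}} = - \frac{7}{1332}$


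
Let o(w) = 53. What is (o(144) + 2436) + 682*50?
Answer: 36589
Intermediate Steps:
(o(144) + 2436) + 682*50 = (53 + 2436) + 682*50 = 2489 + 34100 = 36589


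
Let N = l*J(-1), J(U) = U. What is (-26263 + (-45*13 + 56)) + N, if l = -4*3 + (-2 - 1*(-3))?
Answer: -26781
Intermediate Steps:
l = -11 (l = -12 + (-2 + 3) = -12 + 1 = -11)
N = 11 (N = -11*(-1) = 11)
(-26263 + (-45*13 + 56)) + N = (-26263 + (-45*13 + 56)) + 11 = (-26263 + (-585 + 56)) + 11 = (-26263 - 529) + 11 = -26792 + 11 = -26781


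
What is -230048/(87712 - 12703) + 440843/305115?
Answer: -12374634311/7628790345 ≈ -1.6221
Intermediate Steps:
-230048/(87712 - 12703) + 440843/305115 = -230048/75009 + 440843*(1/305115) = -230048*1/75009 + 440843/305115 = -230048/75009 + 440843/305115 = -12374634311/7628790345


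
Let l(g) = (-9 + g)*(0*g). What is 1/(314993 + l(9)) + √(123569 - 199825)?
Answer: 1/314993 + 4*I*√4766 ≈ 3.1747e-6 + 276.15*I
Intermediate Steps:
l(g) = 0 (l(g) = (-9 + g)*0 = 0)
1/(314993 + l(9)) + √(123569 - 199825) = 1/(314993 + 0) + √(123569 - 199825) = 1/314993 + √(-76256) = 1/314993 + 4*I*√4766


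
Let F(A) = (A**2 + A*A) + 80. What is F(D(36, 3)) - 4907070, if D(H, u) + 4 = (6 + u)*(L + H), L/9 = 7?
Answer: -3333452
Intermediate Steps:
L = 63 (L = 9*7 = 63)
D(H, u) = -4 + (6 + u)*(63 + H)
F(A) = 80 + 2*A**2 (F(A) = (A**2 + A**2) + 80 = 2*A**2 + 80 = 80 + 2*A**2)
F(D(36, 3)) - 4907070 = (80 + 2*(374 + 6*36 + 63*3 + 36*3)**2) - 4907070 = (80 + 2*(374 + 216 + 189 + 108)**2) - 4907070 = (80 + 2*887**2) - 4907070 = (80 + 2*786769) - 4907070 = (80 + 1573538) - 4907070 = 1573618 - 4907070 = -3333452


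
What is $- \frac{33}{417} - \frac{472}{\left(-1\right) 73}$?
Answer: $\frac{64805}{10147} \approx 6.3866$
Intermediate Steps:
$- \frac{33}{417} - \frac{472}{\left(-1\right) 73} = \left(-33\right) \frac{1}{417} - \frac{472}{-73} = - \frac{11}{139} - - \frac{472}{73} = - \frac{11}{139} + \frac{472}{73} = \frac{64805}{10147}$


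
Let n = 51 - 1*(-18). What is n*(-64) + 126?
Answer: -4290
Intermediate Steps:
n = 69 (n = 51 + 18 = 69)
n*(-64) + 126 = 69*(-64) + 126 = -4416 + 126 = -4290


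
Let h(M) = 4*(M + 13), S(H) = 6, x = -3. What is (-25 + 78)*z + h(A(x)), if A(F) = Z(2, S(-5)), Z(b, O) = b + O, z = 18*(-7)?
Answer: -6594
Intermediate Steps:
z = -126
Z(b, O) = O + b
A(F) = 8 (A(F) = 6 + 2 = 8)
h(M) = 52 + 4*M (h(M) = 4*(13 + M) = 52 + 4*M)
(-25 + 78)*z + h(A(x)) = (-25 + 78)*(-126) + (52 + 4*8) = 53*(-126) + (52 + 32) = -6678 + 84 = -6594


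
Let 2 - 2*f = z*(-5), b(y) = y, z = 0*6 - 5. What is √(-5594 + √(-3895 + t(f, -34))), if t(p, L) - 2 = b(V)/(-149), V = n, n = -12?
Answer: √(-124192394 + 149*I*√86426705)/149 ≈ 0.4171 + 74.794*I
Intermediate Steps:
z = -5 (z = 0 - 5 = -5)
V = -12
f = -23/2 (f = 1 - (-5)*(-5)/2 = 1 - ½*25 = 1 - 25/2 = -23/2 ≈ -11.500)
t(p, L) = 310/149 (t(p, L) = 2 - 12/(-149) = 2 - 12*(-1/149) = 2 + 12/149 = 310/149)
√(-5594 + √(-3895 + t(f, -34))) = √(-5594 + √(-3895 + 310/149)) = √(-5594 + √(-580045/149)) = √(-5594 + I*√86426705/149)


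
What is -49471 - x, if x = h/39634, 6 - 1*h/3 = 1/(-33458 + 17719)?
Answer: -30859986634051/623799526 ≈ -49471.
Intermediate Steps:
h = 283305/15739 (h = 18 - 3/(-33458 + 17719) = 18 - 3/(-15739) = 18 - 3*(-1/15739) = 18 + 3/15739 = 283305/15739 ≈ 18.000)
x = 283305/623799526 (x = (283305/15739)/39634 = (283305/15739)*(1/39634) = 283305/623799526 ≈ 0.00045416)
-49471 - x = -49471 - 1*283305/623799526 = -49471 - 283305/623799526 = -30859986634051/623799526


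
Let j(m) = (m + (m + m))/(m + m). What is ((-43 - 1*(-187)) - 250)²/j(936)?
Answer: 22472/3 ≈ 7490.7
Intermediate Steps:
j(m) = 3/2 (j(m) = (m + 2*m)/((2*m)) = (3*m)*(1/(2*m)) = 3/2)
((-43 - 1*(-187)) - 250)²/j(936) = ((-43 - 1*(-187)) - 250)²/(3/2) = ((-43 + 187) - 250)²*(⅔) = (144 - 250)²*(⅔) = (-106)²*(⅔) = 11236*(⅔) = 22472/3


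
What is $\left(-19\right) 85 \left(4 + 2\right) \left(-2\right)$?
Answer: $19380$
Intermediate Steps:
$\left(-19\right) 85 \left(4 + 2\right) \left(-2\right) = - 1615 \cdot 6 \left(-2\right) = \left(-1615\right) \left(-12\right) = 19380$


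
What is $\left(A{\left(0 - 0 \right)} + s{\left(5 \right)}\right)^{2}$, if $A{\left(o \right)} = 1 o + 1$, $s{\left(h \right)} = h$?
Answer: $36$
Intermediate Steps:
$A{\left(o \right)} = 1 + o$ ($A{\left(o \right)} = o + 1 = 1 + o$)
$\left(A{\left(0 - 0 \right)} + s{\left(5 \right)}\right)^{2} = \left(\left(1 + \left(0 - 0\right)\right) + 5\right)^{2} = \left(\left(1 + \left(0 + 0\right)\right) + 5\right)^{2} = \left(\left(1 + 0\right) + 5\right)^{2} = \left(1 + 5\right)^{2} = 6^{2} = 36$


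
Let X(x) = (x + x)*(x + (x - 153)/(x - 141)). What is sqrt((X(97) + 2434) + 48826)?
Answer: sqrt(8509314)/11 ≈ 265.19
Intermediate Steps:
X(x) = 2*x*(x + (-153 + x)/(-141 + x)) (X(x) = (2*x)*(x + (-153 + x)/(-141 + x)) = 2*x*(x + (-153 + x)/(-141 + x)))
sqrt((X(97) + 2434) + 48826) = sqrt((2*97*(-153 + 97**2 - 140*97)/(-141 + 97) + 2434) + 48826) = sqrt((2*97*(-153 + 9409 - 13580)/(-44) + 2434) + 48826) = sqrt((2*97*(-1/44)*(-4324) + 2434) + 48826) = sqrt((209714/11 + 2434) + 48826) = sqrt(236488/11 + 48826) = sqrt(773574/11) = sqrt(8509314)/11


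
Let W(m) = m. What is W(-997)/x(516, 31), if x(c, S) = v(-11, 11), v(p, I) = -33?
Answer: 997/33 ≈ 30.212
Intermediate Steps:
x(c, S) = -33
W(-997)/x(516, 31) = -997/(-33) = -997*(-1/33) = 997/33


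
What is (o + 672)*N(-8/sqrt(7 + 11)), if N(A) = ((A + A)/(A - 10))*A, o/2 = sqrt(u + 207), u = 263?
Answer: -15360/31 - 320*sqrt(470)/217 + 256*sqrt(235)/651 + 2048*sqrt(2)/31 ≈ -428.00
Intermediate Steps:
o = 2*sqrt(470) (o = 2*sqrt(263 + 207) = 2*sqrt(470) ≈ 43.359)
N(A) = 2*A**2/(-10 + A) (N(A) = ((2*A)/(-10 + A))*A = (2*A/(-10 + A))*A = 2*A**2/(-10 + A))
(o + 672)*N(-8/sqrt(7 + 11)) = (2*sqrt(470) + 672)*(2*(-8/sqrt(7 + 11))**2/(-10 - 8/sqrt(7 + 11))) = (672 + 2*sqrt(470))*(2*(-8*sqrt(2)/6)**2/(-10 - 8*sqrt(2)/6)) = (672 + 2*sqrt(470))*(2*(-4*sqrt(2)/3)**2/(-10 - 4*sqrt(2)/3)) = (672 + 2*sqrt(470))*(2*(32/9)/(-10 - 4*sqrt(2)/3)) = (672 + 2*sqrt(470))*(64/(9*(-10 - 4*sqrt(2)/3))) = 64*(672 + 2*sqrt(470))/(9*(-10 - 4*sqrt(2)/3))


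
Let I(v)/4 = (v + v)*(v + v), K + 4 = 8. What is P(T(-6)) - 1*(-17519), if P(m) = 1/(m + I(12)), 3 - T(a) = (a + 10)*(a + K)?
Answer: 40556486/2315 ≈ 17519.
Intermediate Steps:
K = 4 (K = -4 + 8 = 4)
T(a) = 3 - (4 + a)*(10 + a) (T(a) = 3 - (a + 10)*(a + 4) = 3 - (10 + a)*(4 + a) = 3 - (4 + a)*(10 + a))
I(v) = 16*v² (I(v) = 4*((v + v)*(v + v)) = 4*((2*v)*(2*v)) = 4*(4*v²) = 16*v²)
P(m) = 1/(2304 + m) (P(m) = 1/(m + 16*12²) = 1/(m + 16*144) = 1/(m + 2304) = 1/(2304 + m))
P(T(-6)) - 1*(-17519) = 1/(2304 + (-37 - 1*(-6)² - 14*(-6))) - 1*(-17519) = 1/(2304 + (-37 - 1*36 + 84)) + 17519 = 1/(2304 + (-37 - 36 + 84)) + 17519 = 1/(2304 + 11) + 17519 = 1/2315 + 17519 = 40556486/2315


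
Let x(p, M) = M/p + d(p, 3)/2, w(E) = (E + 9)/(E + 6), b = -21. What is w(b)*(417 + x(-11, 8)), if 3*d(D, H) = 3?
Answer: 18338/55 ≈ 333.42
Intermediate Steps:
d(D, H) = 1 (d(D, H) = (1/3)*3 = 1)
w(E) = (9 + E)/(6 + E)
x(p, M) = 1/2 + M/p (x(p, M) = M/p + 1/2 = 1/2 + M/p)
w(b)*(417 + x(-11, 8)) = ((9 - 21)/(6 - 21))*(417 + (8 + (1/2)*(-11))/(-11)) = (-12/(-15))*(417 - (8 - 11/2)/11) = (-1/15*(-12))*(417 - 1/11*5/2) = 4*(417 - 5/22)/5 = (4/5)*(9169/22) = 18338/55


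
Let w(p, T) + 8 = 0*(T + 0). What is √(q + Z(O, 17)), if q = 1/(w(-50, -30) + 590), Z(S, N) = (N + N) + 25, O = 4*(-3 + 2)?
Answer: √19985298/582 ≈ 7.6813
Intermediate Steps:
w(p, T) = -8 (w(p, T) = -8 + 0*(T + 0) = -8 + 0*T = -8 + 0 = -8)
O = -4 (O = 4*(-1) = -4)
Z(S, N) = 25 + 2*N (Z(S, N) = 2*N + 25 = 25 + 2*N)
q = 1/582 (q = 1/(-8 + 590) = 1/582 ≈ 0.0017182)
√(q + Z(O, 17)) = √(1/582 + (25 + 2*17)) = √(1/582 + (25 + 34)) = √(1/582 + 59) = √(34339/582) = √19985298/582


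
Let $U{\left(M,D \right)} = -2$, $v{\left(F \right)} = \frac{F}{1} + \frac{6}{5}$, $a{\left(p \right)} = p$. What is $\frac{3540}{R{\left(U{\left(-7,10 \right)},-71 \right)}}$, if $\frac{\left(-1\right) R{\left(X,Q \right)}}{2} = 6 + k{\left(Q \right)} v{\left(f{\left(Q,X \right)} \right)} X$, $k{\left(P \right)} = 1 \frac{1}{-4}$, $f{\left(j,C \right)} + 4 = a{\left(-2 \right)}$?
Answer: $- \frac{1475}{3} \approx -491.67$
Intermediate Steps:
$f{\left(j,C \right)} = -6$ ($f{\left(j,C \right)} = -4 - 2 = -6$)
$v{\left(F \right)} = \frac{6}{5} + F$ ($v{\left(F \right)} = F 1 + 6 \cdot \frac{1}{5} = F + \frac{6}{5} = \frac{6}{5} + F$)
$k{\left(P \right)} = - \frac{1}{4}$ ($k{\left(P \right)} = 1 \left(- \frac{1}{4}\right) = - \frac{1}{4}$)
$R{\left(X,Q \right)} = -12 - \frac{12 X}{5}$ ($R{\left(X,Q \right)} = - 2 \left(6 + - \frac{\frac{6}{5} - 6}{4} X\right) = - 2 \left(6 + \left(- \frac{1}{4}\right) \left(- \frac{24}{5}\right) X\right) = - 2 \left(6 + \frac{6 X}{5}\right) = -12 - \frac{12 X}{5}$)
$\frac{3540}{R{\left(U{\left(-7,10 \right)},-71 \right)}} = \frac{3540}{-12 - - \frac{24}{5}} = \frac{3540}{-12 + \frac{24}{5}} = \frac{3540}{- \frac{36}{5}} = 3540 \left(- \frac{5}{36}\right) = - \frac{1475}{3}$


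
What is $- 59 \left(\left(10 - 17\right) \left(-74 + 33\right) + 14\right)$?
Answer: $-17759$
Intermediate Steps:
$- 59 \left(\left(10 - 17\right) \left(-74 + 33\right) + 14\right) = - 59 \left(\left(-7\right) \left(-41\right) + 14\right) = - 59 \left(287 + 14\right) = \left(-59\right) 301 = -17759$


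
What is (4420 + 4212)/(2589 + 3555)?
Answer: 1079/768 ≈ 1.4049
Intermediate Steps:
(4420 + 4212)/(2589 + 3555) = 8632/6144 = 8632*(1/6144) = 1079/768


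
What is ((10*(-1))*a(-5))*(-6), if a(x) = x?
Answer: -300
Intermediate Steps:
((10*(-1))*a(-5))*(-6) = ((10*(-1))*(-5))*(-6) = -10*(-5)*(-6) = 50*(-6) = -300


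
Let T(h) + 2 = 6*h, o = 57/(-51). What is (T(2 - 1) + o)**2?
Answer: 2401/289 ≈ 8.3080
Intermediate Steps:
o = -19/17 (o = 57*(-1/51) = -19/17 ≈ -1.1176)
T(h) = -2 + 6*h
(T(2 - 1) + o)**2 = ((-2 + 6*(2 - 1)) - 19/17)**2 = ((-2 + 6*1) - 19/17)**2 = ((-2 + 6) - 19/17)**2 = (4 - 19/17)**2 = (49/17)**2 = 2401/289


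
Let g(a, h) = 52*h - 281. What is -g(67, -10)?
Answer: 801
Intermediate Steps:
g(a, h) = -281 + 52*h
-g(67, -10) = -(-281 + 52*(-10)) = -(-281 - 520) = -1*(-801) = 801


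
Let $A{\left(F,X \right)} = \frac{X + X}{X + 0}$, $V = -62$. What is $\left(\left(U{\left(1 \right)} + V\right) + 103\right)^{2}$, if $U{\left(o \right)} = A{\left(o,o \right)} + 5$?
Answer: $2304$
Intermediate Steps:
$A{\left(F,X \right)} = 2$ ($A{\left(F,X \right)} = \frac{2 X}{X} = 2$)
$U{\left(o \right)} = 7$ ($U{\left(o \right)} = 2 + 5 = 7$)
$\left(\left(U{\left(1 \right)} + V\right) + 103\right)^{2} = \left(\left(7 - 62\right) + 103\right)^{2} = \left(-55 + 103\right)^{2} = 48^{2} = 2304$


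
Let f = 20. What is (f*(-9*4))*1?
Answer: -720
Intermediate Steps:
(f*(-9*4))*1 = (20*(-9*4))*1 = (20*(-36))*1 = -720*1 = -720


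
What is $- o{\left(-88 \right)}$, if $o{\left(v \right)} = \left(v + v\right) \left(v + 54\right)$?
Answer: $-5984$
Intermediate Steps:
$o{\left(v \right)} = 2 v \left(54 + v\right)$
$- o{\left(-88 \right)} = - 2 \left(-88\right) \left(54 - 88\right) = - 2 \left(-88\right) \left(-34\right) = \left(-1\right) 5984 = -5984$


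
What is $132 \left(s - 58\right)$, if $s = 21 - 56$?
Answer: $-12276$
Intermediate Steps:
$s = -35$ ($s = 21 - 56 = -35$)
$132 \left(s - 58\right) = 132 \left(-35 - 58\right) = 132 \left(-93\right) = -12276$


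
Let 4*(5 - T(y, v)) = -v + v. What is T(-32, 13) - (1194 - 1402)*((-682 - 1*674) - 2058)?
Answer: -710107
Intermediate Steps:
T(y, v) = 5 (T(y, v) = 5 - (-v + v)/4 = 5 - ¼*0 = 5 + 0 = 5)
T(-32, 13) - (1194 - 1402)*((-682 - 1*674) - 2058) = 5 - (1194 - 1402)*((-682 - 1*674) - 2058) = 5 - (-208)*((-682 - 674) - 2058) = 5 - (-208)*(-1356 - 2058) = 5 - (-208)*(-3414) = 5 - 1*710112 = 5 - 710112 = -710107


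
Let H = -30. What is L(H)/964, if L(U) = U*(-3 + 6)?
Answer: -45/482 ≈ -0.093361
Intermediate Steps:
L(U) = 3*U (L(U) = U*3 = 3*U)
L(H)/964 = (3*(-30))/964 = -90*1/964 = -45/482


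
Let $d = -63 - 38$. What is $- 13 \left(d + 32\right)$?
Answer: $897$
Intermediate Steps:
$d = -101$ ($d = -63 - 38 = -101$)
$- 13 \left(d + 32\right) = - 13 \left(-101 + 32\right) = \left(-13\right) \left(-69\right) = 897$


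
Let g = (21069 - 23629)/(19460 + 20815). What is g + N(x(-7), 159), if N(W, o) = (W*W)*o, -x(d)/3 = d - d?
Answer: -512/8055 ≈ -0.063563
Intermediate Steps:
x(d) = 0 (x(d) = -3*(d - d) = -3*0 = 0)
N(W, o) = o*W**2 (N(W, o) = W**2*o = o*W**2)
g = -512/8055 (g = -2560/40275 = -2560*1/40275 = -512/8055 ≈ -0.063563)
g + N(x(-7), 159) = -512/8055 + 159*0**2 = -512/8055 + 159*0 = -512/8055 + 0 = -512/8055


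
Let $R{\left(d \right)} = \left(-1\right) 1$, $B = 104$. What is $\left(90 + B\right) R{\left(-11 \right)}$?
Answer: $-194$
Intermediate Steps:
$R{\left(d \right)} = -1$
$\left(90 + B\right) R{\left(-11 \right)} = \left(90 + 104\right) \left(-1\right) = 194 \left(-1\right) = -194$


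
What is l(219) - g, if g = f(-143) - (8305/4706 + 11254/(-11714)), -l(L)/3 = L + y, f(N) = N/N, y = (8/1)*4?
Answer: -20760371945/27563042 ≈ -753.20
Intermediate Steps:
y = 32 (y = (8*1)*4 = 8*4 = 32)
f(N) = 1
l(L) = -96 - 3*L (l(L) = -3*(L + 32) = -3*(32 + L) = -96 - 3*L)
g = 5401319/27563042 (g = 1 - (8305/4706 + 11254/(-11714)) = 1 - (8305*(1/4706) + 11254*(-1/11714)) = 1 - (8305/4706 - 5627/5857) = 1 - 1*22161723/27563042 = 1 - 22161723/27563042 = 5401319/27563042 ≈ 0.19596)
l(219) - g = (-96 - 3*219) - 1*5401319/27563042 = (-96 - 657) - 5401319/27563042 = -753 - 5401319/27563042 = -20760371945/27563042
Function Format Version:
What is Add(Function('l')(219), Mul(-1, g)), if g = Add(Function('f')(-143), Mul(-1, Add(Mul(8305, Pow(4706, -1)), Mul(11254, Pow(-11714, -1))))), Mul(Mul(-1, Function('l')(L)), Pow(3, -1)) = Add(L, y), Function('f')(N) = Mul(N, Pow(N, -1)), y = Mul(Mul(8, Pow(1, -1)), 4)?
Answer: Rational(-20760371945, 27563042) ≈ -753.20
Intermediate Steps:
y = 32 (y = Mul(Mul(8, 1), 4) = Mul(8, 4) = 32)
Function('f')(N) = 1
Function('l')(L) = Add(-96, Mul(-3, L)) (Function('l')(L) = Mul(-3, Add(L, 32)) = Mul(-3, Add(32, L)) = Add(-96, Mul(-3, L)))
g = Rational(5401319, 27563042) (g = Add(1, Mul(-1, Add(Mul(8305, Pow(4706, -1)), Mul(11254, Pow(-11714, -1))))) = Add(1, Mul(-1, Add(Mul(8305, Rational(1, 4706)), Mul(11254, Rational(-1, 11714))))) = Add(1, Mul(-1, Add(Rational(8305, 4706), Rational(-5627, 5857)))) = Add(1, Mul(-1, Rational(22161723, 27563042))) = Add(1, Rational(-22161723, 27563042)) = Rational(5401319, 27563042) ≈ 0.19596)
Add(Function('l')(219), Mul(-1, g)) = Add(Add(-96, Mul(-3, 219)), Mul(-1, Rational(5401319, 27563042))) = Add(Add(-96, -657), Rational(-5401319, 27563042)) = Add(-753, Rational(-5401319, 27563042)) = Rational(-20760371945, 27563042)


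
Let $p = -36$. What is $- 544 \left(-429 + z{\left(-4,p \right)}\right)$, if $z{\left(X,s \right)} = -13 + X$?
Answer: $242624$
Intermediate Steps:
$- 544 \left(-429 + z{\left(-4,p \right)}\right) = - 544 \left(-429 - 17\right) = \left(-544\right) \left(-446\right) = 242624$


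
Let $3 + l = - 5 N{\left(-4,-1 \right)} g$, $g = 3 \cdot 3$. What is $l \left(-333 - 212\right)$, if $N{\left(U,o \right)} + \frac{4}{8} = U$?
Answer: $- \frac{217455}{2} \approx -1.0873 \cdot 10^{5}$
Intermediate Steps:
$g = 9$
$N{\left(U,o \right)} = - \frac{1}{2} + U$
$l = \frac{399}{2}$ ($l = -3 + - 5 \left(- \frac{1}{2} - 4\right) 9 = -3 + \left(-5\right) \left(- \frac{9}{2}\right) 9 = -3 + \frac{45}{2} \cdot 9 = -3 + \frac{405}{2} = \frac{399}{2} \approx 199.5$)
$l \left(-333 - 212\right) = \frac{399 \left(-333 - 212\right)}{2} = \frac{399}{2} \left(-545\right) = - \frac{217455}{2}$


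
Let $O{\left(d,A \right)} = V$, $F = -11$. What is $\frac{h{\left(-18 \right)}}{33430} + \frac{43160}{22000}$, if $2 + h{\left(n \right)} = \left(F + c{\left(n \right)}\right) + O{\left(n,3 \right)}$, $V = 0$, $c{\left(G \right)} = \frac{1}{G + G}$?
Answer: $\frac{129829697}{66191400} \approx 1.9614$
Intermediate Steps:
$c{\left(G \right)} = \frac{1}{2 G}$
$O{\left(d,A \right)} = 0$
$h{\left(n \right)} = -13 + \frac{1}{2 n}$ ($h{\left(n \right)} = -2 + \left(\left(-11 + \frac{1}{2 n}\right) + 0\right) = -2 - \left(11 - \frac{1}{2 n}\right) = -13 + \frac{1}{2 n}$)
$\frac{h{\left(-18 \right)}}{33430} + \frac{43160}{22000} = \frac{-13 + \frac{1}{2 \left(-18\right)}}{33430} + \frac{43160}{22000} = \left(-13 + \frac{1}{2} \left(- \frac{1}{18}\right)\right) \frac{1}{33430} + 43160 \cdot \frac{1}{22000} = \left(-13 - \frac{1}{36}\right) \frac{1}{33430} + \frac{1079}{550} = \left(- \frac{469}{36}\right) \frac{1}{33430} + \frac{1079}{550} = - \frac{469}{1203480} + \frac{1079}{550} = \frac{129829697}{66191400}$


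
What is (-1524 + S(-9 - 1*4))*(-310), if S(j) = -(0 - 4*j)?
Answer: 488560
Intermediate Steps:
S(j) = 4*j (S(j) = -(-4)*j = 4*j)
(-1524 + S(-9 - 1*4))*(-310) = (-1524 + 4*(-9 - 1*4))*(-310) = (-1524 + 4*(-9 - 4))*(-310) = (-1524 + 4*(-13))*(-310) = (-1524 - 52)*(-310) = -1576*(-310) = 488560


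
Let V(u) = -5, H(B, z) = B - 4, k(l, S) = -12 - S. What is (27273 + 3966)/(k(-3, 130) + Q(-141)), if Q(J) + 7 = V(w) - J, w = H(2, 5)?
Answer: -2403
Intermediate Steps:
H(B, z) = -4 + B
w = -2 (w = -4 + 2 = -2)
Q(J) = -12 - J (Q(J) = -7 + (-5 - J) = -12 - J)
(27273 + 3966)/(k(-3, 130) + Q(-141)) = (27273 + 3966)/((-12 - 1*130) + (-12 - 1*(-141))) = 31239/((-12 - 130) + (-12 + 141)) = 31239/(-142 + 129) = 31239/(-13) = 31239*(-1/13) = -2403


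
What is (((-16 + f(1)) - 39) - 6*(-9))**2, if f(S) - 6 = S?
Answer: 36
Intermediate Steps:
f(S) = 6 + S
(((-16 + f(1)) - 39) - 6*(-9))**2 = (((-16 + (6 + 1)) - 39) - 6*(-9))**2 = (((-16 + 7) - 39) + 54)**2 = ((-9 - 39) + 54)**2 = (-48 + 54)**2 = 6**2 = 36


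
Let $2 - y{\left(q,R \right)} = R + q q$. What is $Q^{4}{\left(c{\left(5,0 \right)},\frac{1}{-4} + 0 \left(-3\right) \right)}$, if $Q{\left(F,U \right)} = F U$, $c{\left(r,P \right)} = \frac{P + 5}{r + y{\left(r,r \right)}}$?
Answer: $\frac{625}{71639296} \approx 8.7243 \cdot 10^{-6}$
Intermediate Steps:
$y{\left(q,R \right)} = 2 - R - q^{2}$ ($y{\left(q,R \right)} = 2 - \left(R + q q\right) = 2 - \left(R + q^{2}\right) = 2 - R - q^{2}$)
$c{\left(r,P \right)} = \frac{5 + P}{2 - r^{2}}$ ($c{\left(r,P \right)} = \frac{P + 5}{r - \left(-2 + r + r^{2}\right)} = \frac{5 + P}{2 - r^{2}}$)
$Q^{4}{\left(c{\left(5,0 \right)},\frac{1}{-4} + 0 \left(-3\right) \right)} = \left(\frac{-5 - 0}{-2 + 5^{2}} \left(\frac{1}{-4} + 0 \left(-3\right)\right)\right)^{4} = \left(\frac{-5 + 0}{-2 + 25} \left(- \frac{1}{4} + 0\right)\right)^{4} = \left(\frac{1}{23} \left(-5\right) \left(- \frac{1}{4}\right)\right)^{4} = \left(\left(- \frac{5}{23}\right) \left(- \frac{1}{4}\right)\right)^{4} = \left(\frac{5}{92}\right)^{4} = \frac{625}{71639296}$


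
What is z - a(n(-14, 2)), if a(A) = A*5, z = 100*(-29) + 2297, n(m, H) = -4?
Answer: -583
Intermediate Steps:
z = -603 (z = -2900 + 2297 = -603)
a(A) = 5*A
z - a(n(-14, 2)) = -603 - 5*(-4) = -603 - 1*(-20) = -603 + 20 = -583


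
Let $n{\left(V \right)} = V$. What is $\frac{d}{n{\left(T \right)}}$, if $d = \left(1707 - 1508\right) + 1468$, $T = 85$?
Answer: $\frac{1667}{85} \approx 19.612$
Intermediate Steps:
$d = 1667$ ($d = 199 + 1468 = 1667$)
$\frac{d}{n{\left(T \right)}} = \frac{1667}{85}$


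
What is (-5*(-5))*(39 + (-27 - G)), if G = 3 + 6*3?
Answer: -225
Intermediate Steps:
G = 21 (G = 3 + 18 = 21)
(-5*(-5))*(39 + (-27 - G)) = (-5*(-5))*(39 + (-27 - 1*21)) = 25*(39 + (-27 - 21)) = 25*(39 - 48) = 25*(-9) = -225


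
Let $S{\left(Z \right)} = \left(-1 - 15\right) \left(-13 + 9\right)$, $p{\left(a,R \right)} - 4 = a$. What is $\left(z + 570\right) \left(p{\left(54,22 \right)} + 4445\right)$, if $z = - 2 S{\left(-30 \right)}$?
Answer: $1990326$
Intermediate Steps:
$p{\left(a,R \right)} = 4 + a$
$S{\left(Z \right)} = 64$ ($S{\left(Z \right)} = \left(-16\right) \left(-4\right) = 64$)
$z = -128$ ($z = \left(-2\right) 64 = -128$)
$\left(z + 570\right) \left(p{\left(54,22 \right)} + 4445\right) = \left(-128 + 570\right) \left(\left(4 + 54\right) + 4445\right) = 442 \left(58 + 4445\right) = 442 \cdot 4503 = 1990326$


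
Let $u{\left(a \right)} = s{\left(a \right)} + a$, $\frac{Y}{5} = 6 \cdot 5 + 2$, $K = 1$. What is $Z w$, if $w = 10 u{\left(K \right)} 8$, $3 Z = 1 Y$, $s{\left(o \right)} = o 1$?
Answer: $\frac{25600}{3} \approx 8533.3$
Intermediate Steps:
$s{\left(o \right)} = o$
$Y = 160$ ($Y = 5 \left(6 \cdot 5 + 2\right) = 5 \left(30 + 2\right) = 5 \cdot 32 = 160$)
$u{\left(a \right)} = 2 a$ ($u{\left(a \right)} = a + a = 2 a$)
$Z = \frac{160}{3}$ ($Z = \frac{1 \cdot 160}{3} = \frac{1}{3} \cdot 160 = \frac{160}{3} \approx 53.333$)
$w = 160$ ($w = 10 \cdot 2 \cdot 1 \cdot 8 = 10 \cdot 2 \cdot 8 = 20 \cdot 8 = 160$)
$Z w = \frac{160}{3} \cdot 160 = \frac{25600}{3}$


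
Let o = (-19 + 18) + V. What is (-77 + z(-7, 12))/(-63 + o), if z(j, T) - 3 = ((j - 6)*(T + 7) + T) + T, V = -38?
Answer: 99/34 ≈ 2.9118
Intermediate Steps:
o = -39 (o = (-19 + 18) - 38 = -1 - 38 = -39)
z(j, T) = 3 + 2*T + (-6 + j)*(7 + T) (z(j, T) = 3 + (((j - 6)*(T + 7) + T) + T) = 3 + (((-6 + j)*(7 + T) + T) + T) = 3 + ((T + (-6 + j)*(7 + T)) + T) = 3 + (2*T + (-6 + j)*(7 + T)) = 3 + 2*T + (-6 + j)*(7 + T))
(-77 + z(-7, 12))/(-63 + o) = (-77 + (-39 - 4*12 + 7*(-7) + 12*(-7)))/(-63 - 39) = (-77 + (-39 - 48 - 49 - 84))/(-102) = (-77 - 220)*(-1/102) = -297*(-1/102) = 99/34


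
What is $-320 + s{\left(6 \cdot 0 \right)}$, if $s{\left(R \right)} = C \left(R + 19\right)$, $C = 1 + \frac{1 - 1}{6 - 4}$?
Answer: $-301$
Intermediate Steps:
$C = 1$ ($C = 1 + \frac{0}{2} = 1 + 0 \cdot \frac{1}{2} = 1 + 0 = 1$)
$s{\left(R \right)} = 19 + R$ ($s{\left(R \right)} = 1 \left(R + 19\right) = 1 \left(19 + R\right) = 19 + R$)
$-320 + s{\left(6 \cdot 0 \right)} = -320 + \left(19 + 6 \cdot 0\right) = -320 + \left(19 + 0\right) = -320 + 19 = -301$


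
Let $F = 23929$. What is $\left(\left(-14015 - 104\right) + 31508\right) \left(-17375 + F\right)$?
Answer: $113967506$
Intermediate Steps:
$\left(\left(-14015 - 104\right) + 31508\right) \left(-17375 + F\right) = \left(\left(-14015 - 104\right) + 31508\right) \left(-17375 + 23929\right) = \left(-14119 + 31508\right) 6554 = 17389 \cdot 6554 = 113967506$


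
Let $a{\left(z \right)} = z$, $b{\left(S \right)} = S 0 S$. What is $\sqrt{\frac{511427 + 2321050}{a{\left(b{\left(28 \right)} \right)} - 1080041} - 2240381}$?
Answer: $\frac{i \sqrt{2613381869498732018}}{1080041} \approx 1496.8 i$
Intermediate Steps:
$b{\left(S \right)} = 0$ ($b{\left(S \right)} = 0 S = 0$)
$\sqrt{\frac{511427 + 2321050}{a{\left(b{\left(28 \right)} \right)} - 1080041} - 2240381} = \sqrt{\frac{511427 + 2321050}{0 - 1080041} - 2240381} = \sqrt{\frac{2832477}{-1080041} - 2240381} = \sqrt{2832477 \left(- \frac{1}{1080041}\right) - 2240381} = \sqrt{- \frac{2832477}{1080041} - 2240381} = \sqrt{- \frac{2419706168098}{1080041}} = \frac{i \sqrt{2613381869498732018}}{1080041}$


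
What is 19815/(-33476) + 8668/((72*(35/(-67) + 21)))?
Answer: 1092748931/206680824 ≈ 5.2871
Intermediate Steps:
19815/(-33476) + 8668/((72*(35/(-67) + 21))) = 19815*(-1/33476) + 8668/((72*(35*(-1/67) + 21))) = -19815/33476 + 8668/((72*(-35/67 + 21))) = -19815/33476 + 8668/((72*(1372/67))) = -19815/33476 + 8668/(98784/67) = -19815/33476 + 8668*(67/98784) = -19815/33476 + 145189/24696 = 1092748931/206680824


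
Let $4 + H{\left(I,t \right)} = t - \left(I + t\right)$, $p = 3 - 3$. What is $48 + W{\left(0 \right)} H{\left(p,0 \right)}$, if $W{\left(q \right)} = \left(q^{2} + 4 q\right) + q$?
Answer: $48$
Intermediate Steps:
$p = 0$
$H{\left(I,t \right)} = -4 - I$ ($H{\left(I,t \right)} = -4 + \left(t - \left(I + t\right)\right) = -4 - I$)
$W{\left(q \right)} = q^{2} + 5 q$
$48 + W{\left(0 \right)} H{\left(p,0 \right)} = 48 + 0 \left(5 + 0\right) \left(-4 - 0\right) = 48 + 0 \cdot 5 \left(-4 + 0\right) = 48 + 0 \left(-4\right) = 48 + 0 = 48$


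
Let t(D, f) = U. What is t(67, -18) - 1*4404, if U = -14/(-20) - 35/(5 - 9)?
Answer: -87891/20 ≈ -4394.5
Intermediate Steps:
U = 189/20 (U = -14*(-1/20) - 35/(-4) = 7/10 - 35*(-¼) = 7/10 + 35/4 = 189/20 ≈ 9.4500)
t(D, f) = 189/20
t(67, -18) - 1*4404 = 189/20 - 1*4404 = 189/20 - 4404 = -87891/20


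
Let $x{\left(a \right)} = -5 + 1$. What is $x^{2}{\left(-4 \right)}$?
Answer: $16$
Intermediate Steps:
$x{\left(a \right)} = -4$
$x^{2}{\left(-4 \right)} = \left(-4\right)^{2} = 16$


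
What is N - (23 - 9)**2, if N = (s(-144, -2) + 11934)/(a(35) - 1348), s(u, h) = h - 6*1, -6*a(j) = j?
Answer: -1663664/8123 ≈ -204.81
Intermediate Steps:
a(j) = -j/6
s(u, h) = -6 + h (s(u, h) = h - 6 = -6 + h)
N = -71556/8123 (N = ((-6 - 2) + 11934)/(-1/6*35 - 1348) = (-8 + 11934)/(-35/6 - 1348) = 11926/(-8123/6) = 11926*(-6/8123) = -71556/8123 ≈ -8.8091)
N - (23 - 9)**2 = -71556/8123 - (23 - 9)**2 = -71556/8123 - 1*14**2 = -71556/8123 - 1*196 = -71556/8123 - 196 = -1663664/8123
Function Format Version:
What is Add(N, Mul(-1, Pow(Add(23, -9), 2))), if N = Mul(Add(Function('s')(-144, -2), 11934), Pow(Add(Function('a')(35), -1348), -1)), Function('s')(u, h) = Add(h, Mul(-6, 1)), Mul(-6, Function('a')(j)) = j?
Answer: Rational(-1663664, 8123) ≈ -204.81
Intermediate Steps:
Function('a')(j) = Mul(Rational(-1, 6), j)
Function('s')(u, h) = Add(-6, h) (Function('s')(u, h) = Add(h, -6) = Add(-6, h))
N = Rational(-71556, 8123) (N = Mul(Add(Add(-6, -2), 11934), Pow(Add(Mul(Rational(-1, 6), 35), -1348), -1)) = Mul(Add(-8, 11934), Pow(Add(Rational(-35, 6), -1348), -1)) = Mul(11926, Pow(Rational(-8123, 6), -1)) = Mul(11926, Rational(-6, 8123)) = Rational(-71556, 8123) ≈ -8.8091)
Add(N, Mul(-1, Pow(Add(23, -9), 2))) = Add(Rational(-71556, 8123), Mul(-1, Pow(Add(23, -9), 2))) = Add(Rational(-71556, 8123), Mul(-1, Pow(14, 2))) = Add(Rational(-71556, 8123), Mul(-1, 196)) = Add(Rational(-71556, 8123), -196) = Rational(-1663664, 8123)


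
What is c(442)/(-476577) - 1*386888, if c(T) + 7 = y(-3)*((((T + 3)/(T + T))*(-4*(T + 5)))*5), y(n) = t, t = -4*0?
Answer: -184381922369/476577 ≈ -3.8689e+5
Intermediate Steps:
t = 0
y(n) = 0
c(T) = -7 (c(T) = -7 + 0*((((T + 3)/(T + T))*(-4*(T + 5)))*5) = -7 + 0*((((3 + T)/((2*T)))*(-4*(5 + T)))*5) = -7 + 0*((((3 + T)*(1/(2*T)))*(-20 - 4*T))*5) = -7 + 0*((((3 + T)/(2*T))*(-20 - 4*T))*5) = -7 + 0*(((-20 - 4*T)*(3 + T)/(2*T))*5) = -7 + 0*(5*(-20 - 4*T)*(3 + T)/(2*T)) = -7 + 0 = -7)
c(442)/(-476577) - 1*386888 = -7/(-476577) - 1*386888 = -7*(-1/476577) - 386888 = 7/476577 - 386888 = -184381922369/476577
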